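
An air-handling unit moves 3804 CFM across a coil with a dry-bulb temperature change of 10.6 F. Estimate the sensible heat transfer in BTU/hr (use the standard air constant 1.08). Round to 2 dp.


Q = 1.08 * 3804 * 10.6 = 43548.19 BTU/hr

43548.19 BTU/hr


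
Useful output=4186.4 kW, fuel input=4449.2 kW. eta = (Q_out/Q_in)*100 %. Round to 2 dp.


eta = (4186.4/4449.2)*100 = 94.09 %

94.09 %


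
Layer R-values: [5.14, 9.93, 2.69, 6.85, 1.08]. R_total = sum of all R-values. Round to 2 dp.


R_total = 5.14 + 9.93 + 2.69 + 6.85 + 1.08 = 25.69

25.69


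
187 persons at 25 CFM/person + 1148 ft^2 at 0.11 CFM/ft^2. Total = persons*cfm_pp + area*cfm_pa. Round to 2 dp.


Total = 187*25 + 1148*0.11 = 4801.28 CFM

4801.28 CFM


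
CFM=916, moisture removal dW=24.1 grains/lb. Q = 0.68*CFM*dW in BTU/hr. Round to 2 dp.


Q = 0.68 * 916 * 24.1 = 15011.41 BTU/hr

15011.41 BTU/hr


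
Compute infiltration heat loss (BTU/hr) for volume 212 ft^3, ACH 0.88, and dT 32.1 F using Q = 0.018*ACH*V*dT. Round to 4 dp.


Q = 0.018 * 0.88 * 212 * 32.1 = 107.7944 BTU/hr

107.7944 BTU/hr


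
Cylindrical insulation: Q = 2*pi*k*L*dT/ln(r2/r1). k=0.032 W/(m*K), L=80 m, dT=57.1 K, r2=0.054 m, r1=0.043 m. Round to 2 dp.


Q = 2*pi*0.032*80*57.1/ln(0.054/0.043) = 4032.11 W

4032.11 W


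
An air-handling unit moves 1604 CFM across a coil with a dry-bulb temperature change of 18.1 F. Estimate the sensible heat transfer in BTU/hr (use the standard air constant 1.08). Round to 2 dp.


Q = 1.08 * 1604 * 18.1 = 31354.99 BTU/hr

31354.99 BTU/hr


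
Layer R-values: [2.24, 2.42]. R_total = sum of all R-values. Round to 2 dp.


R_total = 2.24 + 2.42 = 4.66

4.66


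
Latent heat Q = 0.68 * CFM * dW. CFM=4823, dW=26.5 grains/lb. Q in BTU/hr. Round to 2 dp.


Q = 0.68 * 4823 * 26.5 = 86910.46 BTU/hr

86910.46 BTU/hr


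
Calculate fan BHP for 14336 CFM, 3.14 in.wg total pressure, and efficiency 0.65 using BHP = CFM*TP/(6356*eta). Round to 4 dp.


BHP = 14336 * 3.14 / (6356 * 0.65) = 10.8958 hp

10.8958 hp


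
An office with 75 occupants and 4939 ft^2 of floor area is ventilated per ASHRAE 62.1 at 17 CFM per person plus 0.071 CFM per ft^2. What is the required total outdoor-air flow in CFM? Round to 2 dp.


Total = 75*17 + 4939*0.071 = 1625.67 CFM

1625.67 CFM


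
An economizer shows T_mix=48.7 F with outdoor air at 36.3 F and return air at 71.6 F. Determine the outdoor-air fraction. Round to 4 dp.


frac = (48.7 - 71.6) / (36.3 - 71.6) = 0.6487

0.6487


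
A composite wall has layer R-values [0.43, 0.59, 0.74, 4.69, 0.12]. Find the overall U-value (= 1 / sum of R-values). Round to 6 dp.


R_total = 0.43 + 0.59 + 0.74 + 4.69 + 0.12 = 6.57
U = 1/6.57 = 0.152207

0.152207


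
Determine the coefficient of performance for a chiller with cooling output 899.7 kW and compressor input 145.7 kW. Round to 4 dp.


COP = 899.7 / 145.7 = 6.1750

6.1750


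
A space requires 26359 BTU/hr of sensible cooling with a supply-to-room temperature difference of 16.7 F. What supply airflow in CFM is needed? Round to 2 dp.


CFM = 26359 / (1.08 * 16.7) = 1461.47

1461.47 CFM


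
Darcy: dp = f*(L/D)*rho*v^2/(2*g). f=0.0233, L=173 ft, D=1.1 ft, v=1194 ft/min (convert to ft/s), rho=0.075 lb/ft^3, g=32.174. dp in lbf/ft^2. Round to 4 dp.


v_fps = 1194/60 = 19.9 ft/s
dp = 0.0233*(173/1.1)*0.075*19.9^2/(2*32.174) = 1.6914 lbf/ft^2

1.6914 lbf/ft^2


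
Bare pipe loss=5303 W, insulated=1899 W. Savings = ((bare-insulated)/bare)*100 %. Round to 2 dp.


Savings = ((5303-1899)/5303)*100 = 64.19 %

64.19 %


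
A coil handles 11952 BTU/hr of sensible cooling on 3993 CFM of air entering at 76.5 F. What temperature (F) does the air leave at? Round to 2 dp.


dT = 11952/(1.08*3993) = 2.7715
T_leave = 76.5 - 2.7715 = 73.73 F

73.73 F


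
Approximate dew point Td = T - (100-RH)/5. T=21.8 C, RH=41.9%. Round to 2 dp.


Td = 21.8 - (100-41.9)/5 = 10.18 C

10.18 C


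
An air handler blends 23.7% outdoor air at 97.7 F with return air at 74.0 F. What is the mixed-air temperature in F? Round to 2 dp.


T_mix = 74.0 + (23.7/100)*(97.7-74.0) = 79.62 F

79.62 F


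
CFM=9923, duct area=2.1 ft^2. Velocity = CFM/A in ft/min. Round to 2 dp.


V = 9923 / 2.1 = 4725.24 ft/min

4725.24 ft/min


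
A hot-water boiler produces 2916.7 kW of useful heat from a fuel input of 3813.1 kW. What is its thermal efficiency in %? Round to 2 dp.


eta = (2916.7/3813.1)*100 = 76.49 %

76.49 %


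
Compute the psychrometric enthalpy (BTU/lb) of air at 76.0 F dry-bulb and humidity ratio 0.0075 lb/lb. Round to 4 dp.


h = 0.24*76.0 + 0.0075*(1061+0.444*76.0) = 26.4506 BTU/lb

26.4506 BTU/lb


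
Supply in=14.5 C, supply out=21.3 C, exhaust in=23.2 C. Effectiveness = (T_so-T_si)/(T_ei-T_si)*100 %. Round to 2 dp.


eff = (21.3-14.5)/(23.2-14.5)*100 = 78.16 %

78.16 %


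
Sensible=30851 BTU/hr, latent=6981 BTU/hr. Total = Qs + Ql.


Qt = 30851 + 6981 = 37832 BTU/hr

37832 BTU/hr


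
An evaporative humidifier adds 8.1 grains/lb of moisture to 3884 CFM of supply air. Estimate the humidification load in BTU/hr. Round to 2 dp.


Q = 0.68 * 3884 * 8.1 = 21393.07 BTU/hr

21393.07 BTU/hr


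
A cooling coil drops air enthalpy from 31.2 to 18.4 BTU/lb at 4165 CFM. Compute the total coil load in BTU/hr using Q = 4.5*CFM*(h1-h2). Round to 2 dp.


Q = 4.5 * 4165 * (31.2 - 18.4) = 239904.00 BTU/hr

239904.00 BTU/hr


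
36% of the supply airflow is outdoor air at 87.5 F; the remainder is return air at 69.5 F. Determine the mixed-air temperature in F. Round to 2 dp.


T_mix = 0.36*87.5 + 0.64*69.5 = 75.98 F

75.98 F


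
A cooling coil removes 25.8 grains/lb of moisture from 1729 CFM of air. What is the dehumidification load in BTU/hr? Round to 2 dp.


Q = 0.68 * 1729 * 25.8 = 30333.58 BTU/hr

30333.58 BTU/hr


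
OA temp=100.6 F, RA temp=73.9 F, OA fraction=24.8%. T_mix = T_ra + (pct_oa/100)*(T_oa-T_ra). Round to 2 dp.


T_mix = 73.9 + (24.8/100)*(100.6-73.9) = 80.52 F

80.52 F


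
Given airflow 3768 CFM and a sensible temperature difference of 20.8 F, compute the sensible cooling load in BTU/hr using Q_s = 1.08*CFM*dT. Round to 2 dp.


Q = 1.08 * 3768 * 20.8 = 84644.35 BTU/hr

84644.35 BTU/hr


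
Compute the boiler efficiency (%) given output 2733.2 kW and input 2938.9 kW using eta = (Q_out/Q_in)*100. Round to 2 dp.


eta = (2733.2/2938.9)*100 = 93.00 %

93.00 %


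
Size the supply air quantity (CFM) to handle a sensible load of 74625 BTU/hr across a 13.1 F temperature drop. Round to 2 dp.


CFM = 74625 / (1.08 * 13.1) = 5274.60

5274.60 CFM


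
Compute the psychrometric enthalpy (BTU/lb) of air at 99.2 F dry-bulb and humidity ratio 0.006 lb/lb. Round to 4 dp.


h = 0.24*99.2 + 0.006*(1061+0.444*99.2) = 30.4383 BTU/lb

30.4383 BTU/lb


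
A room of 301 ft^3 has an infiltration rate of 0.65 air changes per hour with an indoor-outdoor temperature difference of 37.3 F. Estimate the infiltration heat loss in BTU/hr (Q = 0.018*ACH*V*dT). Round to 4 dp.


Q = 0.018 * 0.65 * 301 * 37.3 = 131.3594 BTU/hr

131.3594 BTU/hr


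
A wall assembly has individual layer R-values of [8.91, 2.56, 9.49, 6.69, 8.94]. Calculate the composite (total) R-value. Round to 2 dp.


R_total = 8.91 + 2.56 + 9.49 + 6.69 + 8.94 = 36.59

36.59


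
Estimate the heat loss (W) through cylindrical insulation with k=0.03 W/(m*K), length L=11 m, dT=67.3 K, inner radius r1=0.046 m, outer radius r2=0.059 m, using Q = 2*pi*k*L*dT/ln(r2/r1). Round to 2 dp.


Q = 2*pi*0.03*11*67.3/ln(0.059/0.046) = 560.65 W

560.65 W


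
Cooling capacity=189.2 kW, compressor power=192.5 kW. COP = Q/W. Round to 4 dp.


COP = 189.2 / 192.5 = 0.9829

0.9829


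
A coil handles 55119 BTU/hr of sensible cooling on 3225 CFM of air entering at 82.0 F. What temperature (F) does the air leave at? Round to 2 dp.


dT = 55119/(1.08*3225) = 15.8252
T_leave = 82.0 - 15.8252 = 66.17 F

66.17 F


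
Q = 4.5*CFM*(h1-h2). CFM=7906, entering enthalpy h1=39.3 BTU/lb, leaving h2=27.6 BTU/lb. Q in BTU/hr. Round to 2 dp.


Q = 4.5 * 7906 * (39.3 - 27.6) = 416250.90 BTU/hr

416250.90 BTU/hr


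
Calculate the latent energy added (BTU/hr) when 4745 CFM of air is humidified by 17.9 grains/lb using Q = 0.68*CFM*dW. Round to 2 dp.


Q = 0.68 * 4745 * 17.9 = 57756.14 BTU/hr

57756.14 BTU/hr


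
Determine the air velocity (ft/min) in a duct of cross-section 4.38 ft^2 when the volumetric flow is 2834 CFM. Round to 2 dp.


V = 2834 / 4.38 = 647.03 ft/min

647.03 ft/min


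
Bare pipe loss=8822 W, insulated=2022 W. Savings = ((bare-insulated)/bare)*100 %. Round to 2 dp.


Savings = ((8822-2022)/8822)*100 = 77.08 %

77.08 %


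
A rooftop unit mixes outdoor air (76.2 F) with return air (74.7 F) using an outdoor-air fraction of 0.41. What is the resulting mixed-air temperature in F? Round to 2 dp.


T_mix = 0.41*76.2 + 0.59*74.7 = 75.32 F

75.32 F


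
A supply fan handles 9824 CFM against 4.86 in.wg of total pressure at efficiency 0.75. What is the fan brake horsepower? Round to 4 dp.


BHP = 9824 * 4.86 / (6356 * 0.75) = 10.0157 hp

10.0157 hp


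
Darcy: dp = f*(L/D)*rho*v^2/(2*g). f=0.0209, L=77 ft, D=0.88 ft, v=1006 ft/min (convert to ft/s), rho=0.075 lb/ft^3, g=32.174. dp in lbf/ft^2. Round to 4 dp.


v_fps = 1006/60 = 16.7667 ft/s
dp = 0.0209*(77/0.88)*0.075*16.7667^2/(2*32.174) = 0.5992 lbf/ft^2

0.5992 lbf/ft^2


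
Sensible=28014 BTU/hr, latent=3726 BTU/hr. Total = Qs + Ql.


Qt = 28014 + 3726 = 31740 BTU/hr

31740 BTU/hr


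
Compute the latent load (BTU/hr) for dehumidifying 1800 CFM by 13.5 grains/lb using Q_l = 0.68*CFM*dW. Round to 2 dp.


Q = 0.68 * 1800 * 13.5 = 16524.00 BTU/hr

16524.00 BTU/hr


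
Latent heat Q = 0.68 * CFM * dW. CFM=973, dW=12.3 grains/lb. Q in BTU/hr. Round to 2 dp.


Q = 0.68 * 973 * 12.3 = 8138.17 BTU/hr

8138.17 BTU/hr


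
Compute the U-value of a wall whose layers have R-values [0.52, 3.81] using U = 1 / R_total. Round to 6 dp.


R_total = 0.52 + 3.81 = 4.33
U = 1/4.33 = 0.230947

0.230947


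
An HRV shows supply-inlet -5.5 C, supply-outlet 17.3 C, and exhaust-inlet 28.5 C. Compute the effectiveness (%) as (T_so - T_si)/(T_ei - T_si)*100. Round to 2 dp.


eff = (17.3-(-5.5))/(28.5-(-5.5))*100 = 67.06 %

67.06 %


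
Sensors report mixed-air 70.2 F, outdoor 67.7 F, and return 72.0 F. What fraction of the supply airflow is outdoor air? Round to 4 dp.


frac = (70.2 - 72.0) / (67.7 - 72.0) = 0.4186

0.4186


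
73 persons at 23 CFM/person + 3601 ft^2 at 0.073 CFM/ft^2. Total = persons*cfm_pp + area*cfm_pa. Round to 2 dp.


Total = 73*23 + 3601*0.073 = 1941.87 CFM

1941.87 CFM


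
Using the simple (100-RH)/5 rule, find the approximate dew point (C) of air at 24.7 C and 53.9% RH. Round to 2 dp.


Td = 24.7 - (100-53.9)/5 = 15.48 C

15.48 C


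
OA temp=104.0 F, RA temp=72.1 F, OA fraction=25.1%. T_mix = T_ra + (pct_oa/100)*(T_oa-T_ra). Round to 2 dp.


T_mix = 72.1 + (25.1/100)*(104.0-72.1) = 80.11 F

80.11 F


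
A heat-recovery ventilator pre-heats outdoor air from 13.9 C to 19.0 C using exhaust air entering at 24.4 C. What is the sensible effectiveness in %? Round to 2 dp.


eff = (19.0-13.9)/(24.4-13.9)*100 = 48.57 %

48.57 %


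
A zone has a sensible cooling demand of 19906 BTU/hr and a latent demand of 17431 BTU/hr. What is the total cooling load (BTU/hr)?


Qt = 19906 + 17431 = 37337 BTU/hr

37337 BTU/hr


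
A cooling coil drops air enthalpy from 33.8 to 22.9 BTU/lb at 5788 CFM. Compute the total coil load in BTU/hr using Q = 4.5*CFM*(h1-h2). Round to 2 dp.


Q = 4.5 * 5788 * (33.8 - 22.9) = 283901.40 BTU/hr

283901.40 BTU/hr


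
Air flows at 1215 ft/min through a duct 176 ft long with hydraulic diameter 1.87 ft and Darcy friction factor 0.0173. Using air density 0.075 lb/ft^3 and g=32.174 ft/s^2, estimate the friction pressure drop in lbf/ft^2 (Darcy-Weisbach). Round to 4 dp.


v_fps = 1215/60 = 20.25 ft/s
dp = 0.0173*(176/1.87)*0.075*20.25^2/(2*32.174) = 0.7782 lbf/ft^2

0.7782 lbf/ft^2


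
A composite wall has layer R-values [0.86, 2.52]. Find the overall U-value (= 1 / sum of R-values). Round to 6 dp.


R_total = 0.86 + 2.52 = 3.38
U = 1/3.38 = 0.295858

0.295858


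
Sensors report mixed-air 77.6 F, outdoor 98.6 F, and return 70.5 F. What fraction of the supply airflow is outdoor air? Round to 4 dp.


frac = (77.6 - 70.5) / (98.6 - 70.5) = 0.2527

0.2527


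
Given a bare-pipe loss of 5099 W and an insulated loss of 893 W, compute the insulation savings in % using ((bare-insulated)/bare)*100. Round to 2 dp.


Savings = ((5099-893)/5099)*100 = 82.49 %

82.49 %


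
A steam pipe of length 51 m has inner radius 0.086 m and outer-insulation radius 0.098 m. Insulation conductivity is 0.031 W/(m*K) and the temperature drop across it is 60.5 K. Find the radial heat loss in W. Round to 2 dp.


Q = 2*pi*0.031*51*60.5/ln(0.098/0.086) = 4601.05 W

4601.05 W


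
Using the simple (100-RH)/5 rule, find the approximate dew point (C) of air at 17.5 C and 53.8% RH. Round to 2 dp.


Td = 17.5 - (100-53.8)/5 = 8.26 C

8.26 C


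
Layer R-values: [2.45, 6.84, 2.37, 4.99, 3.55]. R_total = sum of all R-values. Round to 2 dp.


R_total = 2.45 + 6.84 + 2.37 + 4.99 + 3.55 = 20.20

20.20


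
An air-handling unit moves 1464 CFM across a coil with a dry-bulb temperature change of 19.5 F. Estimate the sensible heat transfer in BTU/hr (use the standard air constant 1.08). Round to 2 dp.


Q = 1.08 * 1464 * 19.5 = 30831.84 BTU/hr

30831.84 BTU/hr


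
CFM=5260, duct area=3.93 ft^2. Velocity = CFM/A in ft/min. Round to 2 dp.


V = 5260 / 3.93 = 1338.42 ft/min

1338.42 ft/min


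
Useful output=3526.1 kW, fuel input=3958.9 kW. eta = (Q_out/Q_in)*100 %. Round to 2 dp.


eta = (3526.1/3958.9)*100 = 89.07 %

89.07 %


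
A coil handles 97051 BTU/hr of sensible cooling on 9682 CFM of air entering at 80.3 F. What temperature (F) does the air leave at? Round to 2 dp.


dT = 97051/(1.08*9682) = 9.2814
T_leave = 80.3 - 9.2814 = 71.02 F

71.02 F


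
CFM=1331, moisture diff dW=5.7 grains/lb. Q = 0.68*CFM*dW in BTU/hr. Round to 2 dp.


Q = 0.68 * 1331 * 5.7 = 5158.96 BTU/hr

5158.96 BTU/hr


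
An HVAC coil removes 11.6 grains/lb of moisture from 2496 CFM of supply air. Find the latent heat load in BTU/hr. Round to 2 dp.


Q = 0.68 * 2496 * 11.6 = 19688.45 BTU/hr

19688.45 BTU/hr


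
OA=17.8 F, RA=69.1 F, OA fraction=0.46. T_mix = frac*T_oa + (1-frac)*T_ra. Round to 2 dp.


T_mix = 0.46*17.8 + 0.54*69.1 = 45.50 F

45.50 F


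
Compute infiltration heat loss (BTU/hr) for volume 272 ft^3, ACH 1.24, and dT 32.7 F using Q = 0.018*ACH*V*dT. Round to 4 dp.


Q = 0.018 * 1.24 * 272 * 32.7 = 198.5230 BTU/hr

198.5230 BTU/hr


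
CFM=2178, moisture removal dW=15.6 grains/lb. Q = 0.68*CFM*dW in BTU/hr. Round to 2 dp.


Q = 0.68 * 2178 * 15.6 = 23104.22 BTU/hr

23104.22 BTU/hr


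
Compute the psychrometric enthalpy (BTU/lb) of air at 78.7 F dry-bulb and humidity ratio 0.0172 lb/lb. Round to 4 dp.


h = 0.24*78.7 + 0.0172*(1061+0.444*78.7) = 37.7382 BTU/lb

37.7382 BTU/lb


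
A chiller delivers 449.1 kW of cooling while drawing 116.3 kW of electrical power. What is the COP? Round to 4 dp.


COP = 449.1 / 116.3 = 3.8616

3.8616


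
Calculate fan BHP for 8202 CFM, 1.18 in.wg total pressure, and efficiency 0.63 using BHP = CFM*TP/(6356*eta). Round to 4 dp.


BHP = 8202 * 1.18 / (6356 * 0.63) = 2.4170 hp

2.4170 hp


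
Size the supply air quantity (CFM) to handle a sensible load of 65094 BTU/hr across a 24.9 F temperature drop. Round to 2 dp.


CFM = 65094 / (1.08 * 24.9) = 2420.57

2420.57 CFM


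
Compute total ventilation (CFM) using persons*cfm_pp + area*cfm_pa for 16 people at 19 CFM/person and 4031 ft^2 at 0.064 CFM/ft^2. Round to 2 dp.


Total = 16*19 + 4031*0.064 = 561.98 CFM

561.98 CFM


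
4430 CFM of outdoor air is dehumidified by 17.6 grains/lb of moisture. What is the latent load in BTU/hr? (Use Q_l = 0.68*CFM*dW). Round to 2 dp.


Q = 0.68 * 4430 * 17.6 = 53018.24 BTU/hr

53018.24 BTU/hr


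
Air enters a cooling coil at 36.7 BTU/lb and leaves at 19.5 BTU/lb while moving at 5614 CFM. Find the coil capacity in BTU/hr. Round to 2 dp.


Q = 4.5 * 5614 * (36.7 - 19.5) = 434523.60 BTU/hr

434523.60 BTU/hr


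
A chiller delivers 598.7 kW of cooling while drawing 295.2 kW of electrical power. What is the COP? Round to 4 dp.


COP = 598.7 / 295.2 = 2.0281

2.0281


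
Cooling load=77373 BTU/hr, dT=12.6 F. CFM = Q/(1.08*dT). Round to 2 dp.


CFM = 77373 / (1.08 * 12.6) = 5685.85

5685.85 CFM


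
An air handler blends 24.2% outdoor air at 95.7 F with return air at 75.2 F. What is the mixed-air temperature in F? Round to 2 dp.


T_mix = 75.2 + (24.2/100)*(95.7-75.2) = 80.16 F

80.16 F


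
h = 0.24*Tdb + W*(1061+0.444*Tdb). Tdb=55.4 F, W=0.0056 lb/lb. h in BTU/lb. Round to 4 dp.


h = 0.24*55.4 + 0.0056*(1061+0.444*55.4) = 19.3753 BTU/lb

19.3753 BTU/lb


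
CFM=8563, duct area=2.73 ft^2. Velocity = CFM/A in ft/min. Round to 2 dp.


V = 8563 / 2.73 = 3136.63 ft/min

3136.63 ft/min


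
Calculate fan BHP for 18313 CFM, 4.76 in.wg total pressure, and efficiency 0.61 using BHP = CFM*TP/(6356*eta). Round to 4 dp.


BHP = 18313 * 4.76 / (6356 * 0.61) = 22.4829 hp

22.4829 hp


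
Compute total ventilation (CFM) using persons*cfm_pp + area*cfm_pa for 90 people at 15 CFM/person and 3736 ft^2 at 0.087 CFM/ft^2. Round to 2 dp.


Total = 90*15 + 3736*0.087 = 1675.03 CFM

1675.03 CFM


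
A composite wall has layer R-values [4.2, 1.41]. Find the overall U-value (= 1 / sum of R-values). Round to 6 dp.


R_total = 4.2 + 1.41 = 5.61
U = 1/5.61 = 0.178253

0.178253


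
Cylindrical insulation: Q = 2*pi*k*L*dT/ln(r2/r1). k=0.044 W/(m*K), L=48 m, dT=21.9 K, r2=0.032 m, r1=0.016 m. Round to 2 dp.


Q = 2*pi*0.044*48*21.9/ln(0.032/0.016) = 419.27 W

419.27 W


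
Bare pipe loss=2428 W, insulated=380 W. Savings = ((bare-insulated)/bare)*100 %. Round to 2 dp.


Savings = ((2428-380)/2428)*100 = 84.35 %

84.35 %


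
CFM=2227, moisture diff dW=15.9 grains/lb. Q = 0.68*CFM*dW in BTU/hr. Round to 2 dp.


Q = 0.68 * 2227 * 15.9 = 24078.32 BTU/hr

24078.32 BTU/hr


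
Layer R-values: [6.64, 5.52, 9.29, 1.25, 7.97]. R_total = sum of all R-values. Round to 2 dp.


R_total = 6.64 + 5.52 + 9.29 + 1.25 + 7.97 = 30.67

30.67


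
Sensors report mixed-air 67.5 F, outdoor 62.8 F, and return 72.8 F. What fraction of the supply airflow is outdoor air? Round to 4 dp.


frac = (67.5 - 72.8) / (62.8 - 72.8) = 0.5300

0.5300


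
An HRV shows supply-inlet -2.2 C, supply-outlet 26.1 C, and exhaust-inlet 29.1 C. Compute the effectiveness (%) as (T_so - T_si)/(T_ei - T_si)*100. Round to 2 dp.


eff = (26.1-(-2.2))/(29.1-(-2.2))*100 = 90.42 %

90.42 %


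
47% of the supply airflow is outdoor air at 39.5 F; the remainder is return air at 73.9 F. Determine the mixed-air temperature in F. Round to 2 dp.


T_mix = 0.47*39.5 + 0.53*73.9 = 57.73 F

57.73 F


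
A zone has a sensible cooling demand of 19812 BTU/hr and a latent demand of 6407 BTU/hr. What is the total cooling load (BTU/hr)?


Qt = 19812 + 6407 = 26219 BTU/hr

26219 BTU/hr


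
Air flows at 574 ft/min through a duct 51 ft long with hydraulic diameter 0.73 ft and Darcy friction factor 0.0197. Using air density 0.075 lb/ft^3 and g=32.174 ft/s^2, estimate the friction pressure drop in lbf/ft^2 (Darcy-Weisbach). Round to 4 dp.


v_fps = 574/60 = 9.5667 ft/s
dp = 0.0197*(51/0.73)*0.075*9.5667^2/(2*32.174) = 0.1468 lbf/ft^2

0.1468 lbf/ft^2


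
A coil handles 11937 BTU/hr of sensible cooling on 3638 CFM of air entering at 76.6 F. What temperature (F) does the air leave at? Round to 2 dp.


dT = 11937/(1.08*3638) = 3.0381
T_leave = 76.6 - 3.0381 = 73.56 F

73.56 F


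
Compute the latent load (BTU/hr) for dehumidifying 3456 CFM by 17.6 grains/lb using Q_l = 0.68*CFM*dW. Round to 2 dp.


Q = 0.68 * 3456 * 17.6 = 41361.41 BTU/hr

41361.41 BTU/hr


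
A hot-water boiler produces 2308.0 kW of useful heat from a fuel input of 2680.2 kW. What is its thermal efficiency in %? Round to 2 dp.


eta = (2308.0/2680.2)*100 = 86.11 %

86.11 %


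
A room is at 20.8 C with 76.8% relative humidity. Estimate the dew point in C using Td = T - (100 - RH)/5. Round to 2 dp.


Td = 20.8 - (100-76.8)/5 = 16.16 C

16.16 C


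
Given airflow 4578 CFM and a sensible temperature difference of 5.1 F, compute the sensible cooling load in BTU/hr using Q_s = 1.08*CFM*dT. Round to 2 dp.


Q = 1.08 * 4578 * 5.1 = 25215.62 BTU/hr

25215.62 BTU/hr


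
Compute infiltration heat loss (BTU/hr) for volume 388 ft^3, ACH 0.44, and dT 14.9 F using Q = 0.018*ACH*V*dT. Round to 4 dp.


Q = 0.018 * 0.44 * 388 * 14.9 = 45.7871 BTU/hr

45.7871 BTU/hr


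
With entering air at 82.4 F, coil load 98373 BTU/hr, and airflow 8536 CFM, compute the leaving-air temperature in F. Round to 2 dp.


dT = 98373/(1.08*8536) = 10.6708
T_leave = 82.4 - 10.6708 = 71.73 F

71.73 F


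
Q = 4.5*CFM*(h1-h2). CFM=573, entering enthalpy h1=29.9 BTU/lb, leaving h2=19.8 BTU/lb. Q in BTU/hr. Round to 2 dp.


Q = 4.5 * 573 * (29.9 - 19.8) = 26042.85 BTU/hr

26042.85 BTU/hr


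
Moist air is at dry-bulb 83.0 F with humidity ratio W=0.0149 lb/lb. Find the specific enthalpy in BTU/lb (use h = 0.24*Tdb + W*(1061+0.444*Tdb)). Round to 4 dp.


h = 0.24*83.0 + 0.0149*(1061+0.444*83.0) = 36.2780 BTU/lb

36.2780 BTU/lb


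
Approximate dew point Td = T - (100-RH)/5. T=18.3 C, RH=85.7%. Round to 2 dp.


Td = 18.3 - (100-85.7)/5 = 15.44 C

15.44 C


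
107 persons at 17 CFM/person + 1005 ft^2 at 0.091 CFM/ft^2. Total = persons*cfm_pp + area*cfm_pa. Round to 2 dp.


Total = 107*17 + 1005*0.091 = 1910.46 CFM

1910.46 CFM


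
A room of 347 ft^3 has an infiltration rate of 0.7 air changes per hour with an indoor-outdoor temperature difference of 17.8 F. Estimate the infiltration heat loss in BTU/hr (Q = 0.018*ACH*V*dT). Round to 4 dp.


Q = 0.018 * 0.7 * 347 * 17.8 = 77.8252 BTU/hr

77.8252 BTU/hr


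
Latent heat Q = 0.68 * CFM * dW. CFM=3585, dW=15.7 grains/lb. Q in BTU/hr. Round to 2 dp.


Q = 0.68 * 3585 * 15.7 = 38273.46 BTU/hr

38273.46 BTU/hr


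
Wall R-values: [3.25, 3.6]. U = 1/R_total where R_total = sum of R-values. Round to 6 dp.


R_total = 3.25 + 3.6 = 6.85
U = 1/6.85 = 0.145985

0.145985


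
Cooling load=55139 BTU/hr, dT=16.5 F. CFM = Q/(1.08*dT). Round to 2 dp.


CFM = 55139 / (1.08 * 16.5) = 3094.22

3094.22 CFM


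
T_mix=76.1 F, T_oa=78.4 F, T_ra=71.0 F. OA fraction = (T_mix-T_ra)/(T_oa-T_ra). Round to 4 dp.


frac = (76.1 - 71.0) / (78.4 - 71.0) = 0.6892

0.6892


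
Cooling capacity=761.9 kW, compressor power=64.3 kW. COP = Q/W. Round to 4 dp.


COP = 761.9 / 64.3 = 11.8491

11.8491


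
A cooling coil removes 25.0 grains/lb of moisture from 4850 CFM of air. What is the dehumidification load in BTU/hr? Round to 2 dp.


Q = 0.68 * 4850 * 25.0 = 82450.00 BTU/hr

82450.00 BTU/hr


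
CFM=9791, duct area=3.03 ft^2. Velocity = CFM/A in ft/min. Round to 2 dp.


V = 9791 / 3.03 = 3231.35 ft/min

3231.35 ft/min


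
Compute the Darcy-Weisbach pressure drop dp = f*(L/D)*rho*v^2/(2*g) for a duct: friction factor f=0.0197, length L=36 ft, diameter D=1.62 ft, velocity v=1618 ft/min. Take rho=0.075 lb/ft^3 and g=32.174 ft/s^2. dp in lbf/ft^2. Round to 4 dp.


v_fps = 1618/60 = 26.9667 ft/s
dp = 0.0197*(36/1.62)*0.075*26.9667^2/(2*32.174) = 0.3711 lbf/ft^2

0.3711 lbf/ft^2


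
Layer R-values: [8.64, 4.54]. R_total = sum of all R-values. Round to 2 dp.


R_total = 8.64 + 4.54 = 13.18

13.18


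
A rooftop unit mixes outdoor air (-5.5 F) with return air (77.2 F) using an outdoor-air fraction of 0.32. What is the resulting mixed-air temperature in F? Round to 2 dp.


T_mix = 0.32*(-5.5) + 0.68*77.2 = 50.74 F

50.74 F


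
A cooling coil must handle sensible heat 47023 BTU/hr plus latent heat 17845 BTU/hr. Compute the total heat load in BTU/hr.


Qt = 47023 + 17845 = 64868 BTU/hr

64868 BTU/hr


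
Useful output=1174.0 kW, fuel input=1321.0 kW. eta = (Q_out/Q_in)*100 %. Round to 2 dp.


eta = (1174.0/1321.0)*100 = 88.87 %

88.87 %


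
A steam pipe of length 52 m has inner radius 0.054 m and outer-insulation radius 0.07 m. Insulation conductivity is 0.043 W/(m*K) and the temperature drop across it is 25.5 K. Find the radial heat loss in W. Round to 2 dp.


Q = 2*pi*0.043*52*25.5/ln(0.07/0.054) = 1380.50 W

1380.50 W


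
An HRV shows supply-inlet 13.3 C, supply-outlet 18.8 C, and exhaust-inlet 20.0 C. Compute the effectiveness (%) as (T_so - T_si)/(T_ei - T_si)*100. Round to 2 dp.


eff = (18.8-13.3)/(20.0-13.3)*100 = 82.09 %

82.09 %


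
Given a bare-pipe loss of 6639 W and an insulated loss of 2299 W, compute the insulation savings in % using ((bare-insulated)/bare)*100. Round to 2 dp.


Savings = ((6639-2299)/6639)*100 = 65.37 %

65.37 %


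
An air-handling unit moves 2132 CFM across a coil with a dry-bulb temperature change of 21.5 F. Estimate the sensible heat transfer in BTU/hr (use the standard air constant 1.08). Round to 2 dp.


Q = 1.08 * 2132 * 21.5 = 49505.04 BTU/hr

49505.04 BTU/hr


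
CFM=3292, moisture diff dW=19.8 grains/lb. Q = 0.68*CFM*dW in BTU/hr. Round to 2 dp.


Q = 0.68 * 3292 * 19.8 = 44323.49 BTU/hr

44323.49 BTU/hr


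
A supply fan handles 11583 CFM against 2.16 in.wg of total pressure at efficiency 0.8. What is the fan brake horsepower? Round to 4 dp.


BHP = 11583 * 2.16 / (6356 * 0.8) = 4.9204 hp

4.9204 hp


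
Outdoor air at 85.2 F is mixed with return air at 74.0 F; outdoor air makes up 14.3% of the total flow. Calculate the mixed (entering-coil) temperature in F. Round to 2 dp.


T_mix = 74.0 + (14.3/100)*(85.2-74.0) = 75.60 F

75.60 F


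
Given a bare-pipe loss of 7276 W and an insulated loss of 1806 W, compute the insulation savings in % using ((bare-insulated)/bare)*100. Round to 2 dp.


Savings = ((7276-1806)/7276)*100 = 75.18 %

75.18 %


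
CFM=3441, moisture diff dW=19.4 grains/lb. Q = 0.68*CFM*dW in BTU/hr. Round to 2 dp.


Q = 0.68 * 3441 * 19.4 = 45393.67 BTU/hr

45393.67 BTU/hr


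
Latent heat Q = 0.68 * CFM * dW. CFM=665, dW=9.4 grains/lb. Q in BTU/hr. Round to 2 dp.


Q = 0.68 * 665 * 9.4 = 4250.68 BTU/hr

4250.68 BTU/hr


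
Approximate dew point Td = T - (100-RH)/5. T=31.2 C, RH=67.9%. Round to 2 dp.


Td = 31.2 - (100-67.9)/5 = 24.78 C

24.78 C


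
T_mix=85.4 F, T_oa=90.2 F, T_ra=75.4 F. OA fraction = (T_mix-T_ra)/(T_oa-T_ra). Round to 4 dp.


frac = (85.4 - 75.4) / (90.2 - 75.4) = 0.6757

0.6757


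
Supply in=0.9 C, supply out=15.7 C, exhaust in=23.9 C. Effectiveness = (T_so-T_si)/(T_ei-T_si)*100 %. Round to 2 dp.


eff = (15.7-0.9)/(23.9-0.9)*100 = 64.35 %

64.35 %


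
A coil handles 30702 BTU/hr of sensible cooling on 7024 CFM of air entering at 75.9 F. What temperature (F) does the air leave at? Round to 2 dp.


dT = 30702/(1.08*7024) = 4.0472
T_leave = 75.9 - 4.0472 = 71.85 F

71.85 F


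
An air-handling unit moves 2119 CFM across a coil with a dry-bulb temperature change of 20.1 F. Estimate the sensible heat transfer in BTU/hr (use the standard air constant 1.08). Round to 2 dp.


Q = 1.08 * 2119 * 20.1 = 45999.25 BTU/hr

45999.25 BTU/hr


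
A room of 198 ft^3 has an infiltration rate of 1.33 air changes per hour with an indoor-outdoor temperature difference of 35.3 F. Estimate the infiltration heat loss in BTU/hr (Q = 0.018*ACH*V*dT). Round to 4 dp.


Q = 0.018 * 1.33 * 198 * 35.3 = 167.3262 BTU/hr

167.3262 BTU/hr


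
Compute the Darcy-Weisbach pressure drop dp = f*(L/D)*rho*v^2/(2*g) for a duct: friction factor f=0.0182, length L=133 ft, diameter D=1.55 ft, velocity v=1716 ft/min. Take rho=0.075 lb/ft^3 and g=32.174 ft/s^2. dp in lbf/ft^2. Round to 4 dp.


v_fps = 1716/60 = 28.6 ft/s
dp = 0.0182*(133/1.55)*0.075*28.6^2/(2*32.174) = 1.4888 lbf/ft^2

1.4888 lbf/ft^2


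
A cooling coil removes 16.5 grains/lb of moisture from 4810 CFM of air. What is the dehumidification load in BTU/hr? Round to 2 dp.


Q = 0.68 * 4810 * 16.5 = 53968.20 BTU/hr

53968.20 BTU/hr


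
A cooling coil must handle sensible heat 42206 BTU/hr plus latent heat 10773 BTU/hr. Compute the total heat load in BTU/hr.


Qt = 42206 + 10773 = 52979 BTU/hr

52979 BTU/hr


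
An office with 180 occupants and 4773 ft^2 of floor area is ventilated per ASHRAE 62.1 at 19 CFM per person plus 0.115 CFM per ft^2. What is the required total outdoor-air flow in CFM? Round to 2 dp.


Total = 180*19 + 4773*0.115 = 3968.90 CFM

3968.90 CFM


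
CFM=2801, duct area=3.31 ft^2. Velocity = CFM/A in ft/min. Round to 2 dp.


V = 2801 / 3.31 = 846.22 ft/min

846.22 ft/min


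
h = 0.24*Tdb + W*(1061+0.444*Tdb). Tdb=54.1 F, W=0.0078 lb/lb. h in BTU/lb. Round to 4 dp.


h = 0.24*54.1 + 0.0078*(1061+0.444*54.1) = 21.4472 BTU/lb

21.4472 BTU/lb


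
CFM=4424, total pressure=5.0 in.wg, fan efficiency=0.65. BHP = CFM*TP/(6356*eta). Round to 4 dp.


BHP = 4424 * 5.0 / (6356 * 0.65) = 5.3541 hp

5.3541 hp


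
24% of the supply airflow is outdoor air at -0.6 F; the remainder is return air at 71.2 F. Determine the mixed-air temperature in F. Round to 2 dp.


T_mix = 0.24*(-0.6) + 0.76*71.2 = 53.97 F

53.97 F


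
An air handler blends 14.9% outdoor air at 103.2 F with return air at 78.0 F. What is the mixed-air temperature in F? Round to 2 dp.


T_mix = 78.0 + (14.9/100)*(103.2-78.0) = 81.75 F

81.75 F


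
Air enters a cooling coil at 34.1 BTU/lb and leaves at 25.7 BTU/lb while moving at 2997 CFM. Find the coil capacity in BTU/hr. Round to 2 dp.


Q = 4.5 * 2997 * (34.1 - 25.7) = 113286.60 BTU/hr

113286.60 BTU/hr


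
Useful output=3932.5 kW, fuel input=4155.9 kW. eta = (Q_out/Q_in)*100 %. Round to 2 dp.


eta = (3932.5/4155.9)*100 = 94.62 %

94.62 %


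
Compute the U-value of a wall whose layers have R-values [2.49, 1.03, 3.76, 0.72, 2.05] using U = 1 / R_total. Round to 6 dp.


R_total = 2.49 + 1.03 + 3.76 + 0.72 + 2.05 = 10.05
U = 1/10.05 = 0.099502

0.099502


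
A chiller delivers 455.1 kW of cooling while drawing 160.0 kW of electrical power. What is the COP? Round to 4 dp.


COP = 455.1 / 160.0 = 2.8444

2.8444


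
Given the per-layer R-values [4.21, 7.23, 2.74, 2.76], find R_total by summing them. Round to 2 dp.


R_total = 4.21 + 7.23 + 2.74 + 2.76 = 16.94

16.94


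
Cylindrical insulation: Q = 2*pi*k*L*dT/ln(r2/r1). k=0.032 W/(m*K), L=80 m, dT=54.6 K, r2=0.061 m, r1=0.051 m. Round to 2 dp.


Q = 2*pi*0.032*80*54.6/ln(0.061/0.051) = 4905.04 W

4905.04 W


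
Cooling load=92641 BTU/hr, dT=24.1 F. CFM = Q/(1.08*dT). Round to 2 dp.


CFM = 92641 / (1.08 * 24.1) = 3559.28

3559.28 CFM


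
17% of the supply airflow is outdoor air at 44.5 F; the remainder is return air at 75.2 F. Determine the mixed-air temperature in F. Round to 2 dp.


T_mix = 0.17*44.5 + 0.83*75.2 = 69.98 F

69.98 F


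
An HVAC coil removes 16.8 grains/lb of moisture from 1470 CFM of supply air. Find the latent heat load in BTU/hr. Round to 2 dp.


Q = 0.68 * 1470 * 16.8 = 16793.28 BTU/hr

16793.28 BTU/hr


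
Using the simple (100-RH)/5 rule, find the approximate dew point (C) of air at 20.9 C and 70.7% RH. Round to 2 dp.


Td = 20.9 - (100-70.7)/5 = 15.04 C

15.04 C


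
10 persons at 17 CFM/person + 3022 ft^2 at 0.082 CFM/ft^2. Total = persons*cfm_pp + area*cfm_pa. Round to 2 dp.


Total = 10*17 + 3022*0.082 = 417.80 CFM

417.80 CFM


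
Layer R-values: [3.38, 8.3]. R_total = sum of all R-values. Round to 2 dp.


R_total = 3.38 + 8.3 = 11.68

11.68


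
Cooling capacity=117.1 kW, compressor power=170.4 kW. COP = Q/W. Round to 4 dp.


COP = 117.1 / 170.4 = 0.6872

0.6872


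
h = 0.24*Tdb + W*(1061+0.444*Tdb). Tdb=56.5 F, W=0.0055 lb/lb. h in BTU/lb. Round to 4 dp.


h = 0.24*56.5 + 0.0055*(1061+0.444*56.5) = 19.5335 BTU/lb

19.5335 BTU/lb


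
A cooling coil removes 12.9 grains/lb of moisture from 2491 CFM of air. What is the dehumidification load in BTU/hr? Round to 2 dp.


Q = 0.68 * 2491 * 12.9 = 21851.05 BTU/hr

21851.05 BTU/hr


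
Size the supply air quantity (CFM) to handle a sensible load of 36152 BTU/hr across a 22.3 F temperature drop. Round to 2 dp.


CFM = 36152 / (1.08 * 22.3) = 1501.08

1501.08 CFM


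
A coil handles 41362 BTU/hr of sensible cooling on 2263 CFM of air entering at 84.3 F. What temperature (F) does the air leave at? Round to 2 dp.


dT = 41362/(1.08*2263) = 16.9236
T_leave = 84.3 - 16.9236 = 67.38 F

67.38 F


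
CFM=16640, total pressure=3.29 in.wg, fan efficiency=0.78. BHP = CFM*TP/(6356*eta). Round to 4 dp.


BHP = 16640 * 3.29 / (6356 * 0.78) = 11.0426 hp

11.0426 hp


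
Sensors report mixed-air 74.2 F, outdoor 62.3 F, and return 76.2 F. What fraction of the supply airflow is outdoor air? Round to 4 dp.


frac = (74.2 - 76.2) / (62.3 - 76.2) = 0.1439

0.1439


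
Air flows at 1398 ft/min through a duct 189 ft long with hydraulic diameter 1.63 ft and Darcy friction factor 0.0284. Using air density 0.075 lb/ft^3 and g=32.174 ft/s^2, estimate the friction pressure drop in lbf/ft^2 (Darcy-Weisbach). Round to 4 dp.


v_fps = 1398/60 = 23.3 ft/s
dp = 0.0284*(189/1.63)*0.075*23.3^2/(2*32.174) = 2.0837 lbf/ft^2

2.0837 lbf/ft^2


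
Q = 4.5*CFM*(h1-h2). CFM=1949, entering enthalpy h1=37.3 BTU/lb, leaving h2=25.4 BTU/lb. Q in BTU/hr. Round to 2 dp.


Q = 4.5 * 1949 * (37.3 - 25.4) = 104368.95 BTU/hr

104368.95 BTU/hr


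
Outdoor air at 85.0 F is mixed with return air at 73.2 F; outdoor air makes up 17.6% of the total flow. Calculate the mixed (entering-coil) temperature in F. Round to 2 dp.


T_mix = 73.2 + (17.6/100)*(85.0-73.2) = 75.28 F

75.28 F


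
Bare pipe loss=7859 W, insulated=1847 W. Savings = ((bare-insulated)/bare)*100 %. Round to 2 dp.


Savings = ((7859-1847)/7859)*100 = 76.50 %

76.50 %


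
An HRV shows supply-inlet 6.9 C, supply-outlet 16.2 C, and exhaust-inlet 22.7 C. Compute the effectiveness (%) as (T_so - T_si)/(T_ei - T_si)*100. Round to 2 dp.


eff = (16.2-6.9)/(22.7-6.9)*100 = 58.86 %

58.86 %


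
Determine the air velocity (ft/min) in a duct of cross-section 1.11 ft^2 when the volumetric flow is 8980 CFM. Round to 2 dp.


V = 8980 / 1.11 = 8090.09 ft/min

8090.09 ft/min


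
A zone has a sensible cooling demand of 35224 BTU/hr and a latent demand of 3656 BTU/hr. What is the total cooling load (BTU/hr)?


Qt = 35224 + 3656 = 38880 BTU/hr

38880 BTU/hr


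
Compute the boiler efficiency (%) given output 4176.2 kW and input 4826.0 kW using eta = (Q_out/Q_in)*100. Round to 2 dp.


eta = (4176.2/4826.0)*100 = 86.54 %

86.54 %


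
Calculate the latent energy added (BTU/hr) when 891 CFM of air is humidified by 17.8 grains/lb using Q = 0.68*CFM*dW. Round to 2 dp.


Q = 0.68 * 891 * 17.8 = 10784.66 BTU/hr

10784.66 BTU/hr


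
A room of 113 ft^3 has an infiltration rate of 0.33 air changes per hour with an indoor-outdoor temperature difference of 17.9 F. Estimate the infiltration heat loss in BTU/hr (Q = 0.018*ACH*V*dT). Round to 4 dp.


Q = 0.018 * 0.33 * 113 * 17.9 = 12.0148 BTU/hr

12.0148 BTU/hr


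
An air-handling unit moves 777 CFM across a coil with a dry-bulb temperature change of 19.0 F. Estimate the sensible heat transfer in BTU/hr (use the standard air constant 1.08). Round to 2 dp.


Q = 1.08 * 777 * 19.0 = 15944.04 BTU/hr

15944.04 BTU/hr


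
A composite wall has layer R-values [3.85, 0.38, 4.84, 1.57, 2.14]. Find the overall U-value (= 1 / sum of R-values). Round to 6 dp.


R_total = 3.85 + 0.38 + 4.84 + 1.57 + 2.14 = 12.78
U = 1/12.78 = 0.078247

0.078247


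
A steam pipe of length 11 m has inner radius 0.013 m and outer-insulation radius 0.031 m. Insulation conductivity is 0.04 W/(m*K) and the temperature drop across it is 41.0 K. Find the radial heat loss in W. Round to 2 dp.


Q = 2*pi*0.04*11*41.0/ln(0.031/0.013) = 130.43 W

130.43 W


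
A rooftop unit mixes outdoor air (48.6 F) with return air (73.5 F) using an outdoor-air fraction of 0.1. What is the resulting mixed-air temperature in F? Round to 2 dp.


T_mix = 0.1*48.6 + 0.9*73.5 = 71.01 F

71.01 F


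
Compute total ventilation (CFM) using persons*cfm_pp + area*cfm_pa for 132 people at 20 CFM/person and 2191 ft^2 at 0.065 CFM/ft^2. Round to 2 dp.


Total = 132*20 + 2191*0.065 = 2782.42 CFM

2782.42 CFM


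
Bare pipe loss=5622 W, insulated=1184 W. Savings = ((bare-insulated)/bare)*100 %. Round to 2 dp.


Savings = ((5622-1184)/5622)*100 = 78.94 %

78.94 %


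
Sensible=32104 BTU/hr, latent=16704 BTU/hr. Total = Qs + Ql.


Qt = 32104 + 16704 = 48808 BTU/hr

48808 BTU/hr


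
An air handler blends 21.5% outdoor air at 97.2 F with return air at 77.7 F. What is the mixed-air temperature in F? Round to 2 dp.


T_mix = 77.7 + (21.5/100)*(97.2-77.7) = 81.89 F

81.89 F


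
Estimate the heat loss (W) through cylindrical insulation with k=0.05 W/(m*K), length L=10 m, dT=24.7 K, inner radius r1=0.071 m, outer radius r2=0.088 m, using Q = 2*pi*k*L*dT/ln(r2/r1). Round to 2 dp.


Q = 2*pi*0.05*10*24.7/ln(0.088/0.071) = 361.49 W

361.49 W


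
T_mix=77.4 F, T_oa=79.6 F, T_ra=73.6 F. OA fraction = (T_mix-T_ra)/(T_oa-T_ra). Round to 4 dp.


frac = (77.4 - 73.6) / (79.6 - 73.6) = 0.6333

0.6333


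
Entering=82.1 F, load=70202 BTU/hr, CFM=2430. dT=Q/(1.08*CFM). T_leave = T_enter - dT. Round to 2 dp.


dT = 70202/(1.08*2430) = 26.7497
T_leave = 82.1 - 26.7497 = 55.35 F

55.35 F


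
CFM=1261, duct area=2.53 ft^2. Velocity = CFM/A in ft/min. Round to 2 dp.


V = 1261 / 2.53 = 498.42 ft/min

498.42 ft/min


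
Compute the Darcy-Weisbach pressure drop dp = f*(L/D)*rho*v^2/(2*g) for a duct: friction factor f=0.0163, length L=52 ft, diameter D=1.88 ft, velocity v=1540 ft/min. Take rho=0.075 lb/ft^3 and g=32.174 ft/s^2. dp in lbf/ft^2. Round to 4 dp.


v_fps = 1540/60 = 25.6667 ft/s
dp = 0.0163*(52/1.88)*0.075*25.6667^2/(2*32.174) = 0.3462 lbf/ft^2

0.3462 lbf/ft^2


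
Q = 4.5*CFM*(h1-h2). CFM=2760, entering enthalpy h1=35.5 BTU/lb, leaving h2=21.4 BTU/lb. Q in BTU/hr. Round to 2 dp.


Q = 4.5 * 2760 * (35.5 - 21.4) = 175122.00 BTU/hr

175122.00 BTU/hr


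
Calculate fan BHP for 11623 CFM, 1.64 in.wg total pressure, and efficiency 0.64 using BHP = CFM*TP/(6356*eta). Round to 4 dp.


BHP = 11623 * 1.64 / (6356 * 0.64) = 4.6860 hp

4.6860 hp


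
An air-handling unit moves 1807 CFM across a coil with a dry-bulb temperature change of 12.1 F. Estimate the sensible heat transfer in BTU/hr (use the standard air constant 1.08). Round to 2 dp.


Q = 1.08 * 1807 * 12.1 = 23613.88 BTU/hr

23613.88 BTU/hr


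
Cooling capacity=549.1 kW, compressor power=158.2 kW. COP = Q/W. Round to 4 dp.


COP = 549.1 / 158.2 = 3.4709

3.4709


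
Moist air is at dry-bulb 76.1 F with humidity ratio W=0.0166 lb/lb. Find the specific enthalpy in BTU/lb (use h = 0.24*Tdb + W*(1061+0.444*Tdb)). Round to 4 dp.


h = 0.24*76.1 + 0.0166*(1061+0.444*76.1) = 36.4375 BTU/lb

36.4375 BTU/lb


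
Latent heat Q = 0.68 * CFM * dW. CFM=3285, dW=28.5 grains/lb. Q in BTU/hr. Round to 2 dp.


Q = 0.68 * 3285 * 28.5 = 63663.30 BTU/hr

63663.30 BTU/hr


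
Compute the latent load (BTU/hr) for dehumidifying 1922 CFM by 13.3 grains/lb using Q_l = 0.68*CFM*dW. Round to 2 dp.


Q = 0.68 * 1922 * 13.3 = 17382.57 BTU/hr

17382.57 BTU/hr
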